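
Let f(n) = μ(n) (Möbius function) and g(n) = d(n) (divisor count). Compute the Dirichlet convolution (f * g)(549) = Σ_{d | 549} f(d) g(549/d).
(μ * d)(549) = 1

Divisors of 549: [1, 3, 9, 61, 183, 549]. For each d | 549:
  d = 1: μ(1) · d(549/1) = 1 · 6 = 6
  d = 3: μ(3) · d(549/3) = -1 · 4 = -4
  d = 9: μ(9) · d(549/9) = 0 · 2 = 0
  d = 61: μ(61) · d(549/61) = -1 · 3 = -3
  d = 183: μ(183) · d(549/183) = 1 · 2 = 2
  d = 549: μ(549) · d(549/549) = 0 · 1 = 0
Summing: (μ * d)(549) = 6 + -4 + 0 + -3 + 2 + 0 = 1.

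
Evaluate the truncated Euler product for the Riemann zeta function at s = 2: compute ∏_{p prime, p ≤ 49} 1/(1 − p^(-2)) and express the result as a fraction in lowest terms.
∏ = 162139622078364740433577733/98952027459385036898304000

The primes p ≤ 49 are [2, 3, 5, 7, 11, 13, 17, 19, 23, 29, 31, 37, 41, 43, 47]. For each prime, (1 − 1/p^2)^(-1) = p^2 / (p^2 − 1). The product is (1 − 1/2^2)^(-1), (1 − 1/3^2)^(-1), (1 − 1/5^2)^(-1), (1 − 1/7^2)^(-1), (1 − 1/11^2)^(-1), (1 − 1/13^2)^(-1), (1 − 1/17^2)^(-1), (1 − 1/19^2)^(-1), (1 − 1/23^2)^(-1), (1 − 1/29^2)^(-1), (1 − 1/31^2)^(-1), (1 − 1/37^2)^(-1), (1 − 1/41^2)^(-1), (1 − 1/43^2)^(-1), (1 − 1/47^2)^(-1) = ∏ p^2 / (p^2 − 1) = 162139622078364740433577733/98952027459385036898304000.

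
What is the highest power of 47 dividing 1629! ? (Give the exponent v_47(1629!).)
v_47(1629!) = 34

Legendre's formula: v_p(n!) = Σ_{k ≥ 1} ⌊n / p^k⌋. For p = 47, n = 1629, the terms are:
  ⌊1629/47^1⌋ = ⌊1629/47⌋ = 34
(the next term ⌊1629/47^2⌋ = 0, terminating the sum). Summing: v_47(1629!) = 34 = 34.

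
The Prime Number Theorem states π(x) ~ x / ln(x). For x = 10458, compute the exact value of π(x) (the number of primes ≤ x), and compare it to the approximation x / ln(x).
π(10458) = 1279;  x/ln(x) ≈ 1129.97;  relative error ≈ 11.65%.

Directly count primes up to 10458: π(10458) = 1279. The PNT approximation gives 10458/ln(10458) ≈ 10458/9.25512 ≈ 1129.97. Relative error (π(x) − x/ln(x)) / π(x) ≈ 11.65%; the approximation is known to undercount slightly (Li(x) is a better estimate).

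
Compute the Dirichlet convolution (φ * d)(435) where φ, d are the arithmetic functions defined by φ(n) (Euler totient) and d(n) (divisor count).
(φ * d)(435) = 720

Divisors of 435: [1, 3, 5, 15, 29, 87, 145, 435]. For each d | 435:
  d = 1: φ(1) · d(435/1) = 1 · 8 = 8
  d = 3: φ(3) · d(435/3) = 2 · 4 = 8
  d = 5: φ(5) · d(435/5) = 4 · 4 = 16
  d = 15: φ(15) · d(435/15) = 8 · 2 = 16
  d = 29: φ(29) · d(435/29) = 28 · 4 = 112
  d = 87: φ(87) · d(435/87) = 56 · 2 = 112
  d = 145: φ(145) · d(435/145) = 112 · 2 = 224
  d = 435: φ(435) · d(435/435) = 224 · 1 = 224
Summing: (φ * d)(435) = 8 + 8 + 16 + 16 + 112 + 112 + 224 + 224 = 720.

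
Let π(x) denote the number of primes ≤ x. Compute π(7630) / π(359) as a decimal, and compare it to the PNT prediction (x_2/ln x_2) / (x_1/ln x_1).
π(7630)/π(359) = 968/72 ≈ 13.4444;  PNT prediction ≈ 13.9869.

π(359) = 72 and π(7630) = 968, so π(7630)/π(359) ≈ 13.4444. The PNT-predicted ratio is (7630/ln(7630)) / (359/ln(359)) ≈ 13.9869. The two agree to within a few percent, as expected.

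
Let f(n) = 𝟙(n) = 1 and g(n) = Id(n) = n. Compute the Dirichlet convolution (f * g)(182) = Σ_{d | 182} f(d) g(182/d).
(𝟙 * Id)(182) = 336

Divisors of 182: [1, 2, 7, 13, 14, 26, 91, 182]. For each d | 182:
  d = 1: 𝟙(1) · Id(182/1) = 1 · 182 = 182
  d = 2: 𝟙(2) · Id(182/2) = 1 · 91 = 91
  d = 7: 𝟙(7) · Id(182/7) = 1 · 26 = 26
  d = 13: 𝟙(13) · Id(182/13) = 1 · 14 = 14
  d = 14: 𝟙(14) · Id(182/14) = 1 · 13 = 13
  d = 26: 𝟙(26) · Id(182/26) = 1 · 7 = 7
  d = 91: 𝟙(91) · Id(182/91) = 1 · 2 = 2
  d = 182: 𝟙(182) · Id(182/182) = 1 · 1 = 1
Summing: (𝟙 * Id)(182) = 182 + 91 + 26 + 14 + 13 + 7 + 2 + 1 = 336.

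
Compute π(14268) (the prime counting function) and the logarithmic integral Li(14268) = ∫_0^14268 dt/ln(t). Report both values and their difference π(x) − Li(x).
π(14268) = 1675;  Li(14268) ≈ 1700.30;  π(x) − Li(x) ≈ -25.30.

Direct count of primes ≤ 14268 gives π(14268) = 1675. Numerical evaluation of the logarithmic integral gives Li(14268) ≈ 1700.30. The difference π(x) − Li(x) ≈ -25.30 is typically negative for small/moderate x (Li(x) overestimates), though Littlewood's theorem shows this sign changes infinitely often.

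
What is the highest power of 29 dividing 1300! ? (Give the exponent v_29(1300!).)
v_29(1300!) = 45

Legendre's formula: v_p(n!) = Σ_{k ≥ 1} ⌊n / p^k⌋. For p = 29, n = 1300, the terms are:
  ⌊1300/29^1⌋ = ⌊1300/29⌋ = 44
  ⌊1300/29^2⌋ = ⌊1300/841⌋ = 1
(the next term ⌊1300/29^3⌋ = 0, terminating the sum). Summing: v_29(1300!) = 44 + 1 = 45.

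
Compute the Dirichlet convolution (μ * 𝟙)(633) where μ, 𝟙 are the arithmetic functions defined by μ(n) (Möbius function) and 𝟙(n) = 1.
(μ * 𝟙)(633) = 0

Divisors of 633: [1, 3, 211, 633]. For each d | 633:
  d = 1: μ(1) · 𝟙(633/1) = 1 · 1 = 1
  d = 3: μ(3) · 𝟙(633/3) = -1 · 1 = -1
  d = 211: μ(211) · 𝟙(633/211) = -1 · 1 = -1
  d = 633: μ(633) · 𝟙(633/633) = 1 · 1 = 1
Summing: (μ * 𝟙)(633) = 1 + -1 + -1 + 1 = 0.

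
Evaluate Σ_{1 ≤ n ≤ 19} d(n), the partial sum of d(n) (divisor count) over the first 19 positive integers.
Σ_{n ≤ 19} d(n) = 60

Compute d(n) for each 1 ≤ n ≤ 19: d(1) = 1, d(2) = 2, d(3) = 2, d(4) = 3, d(5) = 2, d(6) = 4, d(7) = 2, d(8) = 4, d(9) = 3, d(10) = 4, d(11) = 2, d(12) = 6, d(13) = 2, d(14) = 4, d(15) = 4, d(16) = 5, d(17) = 2, d(18) = 6, d(19) = 2. Summing all 19 values: 60. (Dirichlet's divisor formula: Σ_{n ≤ x} d(n) = x ln(x) + (2γ − 1) x + O(√x). For x = 19, the asymptotic estimate is ≈ 58.88.)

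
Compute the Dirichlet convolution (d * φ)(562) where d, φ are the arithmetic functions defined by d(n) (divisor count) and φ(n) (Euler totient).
(d * φ)(562) = 846

Divisors of 562: [1, 2, 281, 562]. For each d | 562:
  d = 1: d(1) · φ(562/1) = 1 · 280 = 280
  d = 2: d(2) · φ(562/2) = 2 · 280 = 560
  d = 281: d(281) · φ(562/281) = 2 · 1 = 2
  d = 562: d(562) · φ(562/562) = 4 · 1 = 4
Summing: (d * φ)(562) = 280 + 560 + 2 + 4 = 846.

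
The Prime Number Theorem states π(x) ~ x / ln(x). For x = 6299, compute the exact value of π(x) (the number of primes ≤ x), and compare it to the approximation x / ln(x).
π(6299) = 819;  x/ln(x) ≈ 720.04;  relative error ≈ 12.08%.

Directly count primes up to 6299: π(6299) = 819. The PNT approximation gives 6299/ln(6299) ≈ 6299/8.74815 ≈ 720.04. Relative error (π(x) − x/ln(x)) / π(x) ≈ 12.08%; the approximation is known to undercount slightly (Li(x) is a better estimate).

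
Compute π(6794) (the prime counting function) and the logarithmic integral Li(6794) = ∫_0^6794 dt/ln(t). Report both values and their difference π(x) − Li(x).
π(6794) = 875;  Li(6794) ≈ 891.02;  π(x) − Li(x) ≈ -16.02.

Direct count of primes ≤ 6794 gives π(6794) = 875. Numerical evaluation of the logarithmic integral gives Li(6794) ≈ 891.02. The difference π(x) − Li(x) ≈ -16.02 is typically negative for small/moderate x (Li(x) overestimates), though Littlewood's theorem shows this sign changes infinitely often.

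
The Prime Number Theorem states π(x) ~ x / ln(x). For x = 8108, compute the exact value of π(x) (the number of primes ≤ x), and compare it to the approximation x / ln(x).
π(8108) = 1019;  x/ln(x) ≈ 900.83;  relative error ≈ 11.60%.

Directly count primes up to 8108: π(8108) = 1019. The PNT approximation gives 8108/ln(8108) ≈ 8108/9.00061 ≈ 900.83. Relative error (π(x) − x/ln(x)) / π(x) ≈ 11.60%; the approximation is known to undercount slightly (Li(x) is a better estimate).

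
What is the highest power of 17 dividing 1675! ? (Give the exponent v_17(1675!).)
v_17(1675!) = 103

Legendre's formula: v_p(n!) = Σ_{k ≥ 1} ⌊n / p^k⌋. For p = 17, n = 1675, the terms are:
  ⌊1675/17^1⌋ = ⌊1675/17⌋ = 98
  ⌊1675/17^2⌋ = ⌊1675/289⌋ = 5
(the next term ⌊1675/17^3⌋ = 0, terminating the sum). Summing: v_17(1675!) = 98 + 5 = 103.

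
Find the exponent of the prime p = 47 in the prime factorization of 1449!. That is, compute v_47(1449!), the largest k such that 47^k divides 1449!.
v_47(1449!) = 30

Legendre's formula: v_p(n!) = Σ_{k ≥ 1} ⌊n / p^k⌋. For p = 47, n = 1449, the terms are:
  ⌊1449/47^1⌋ = ⌊1449/47⌋ = 30
(the next term ⌊1449/47^2⌋ = 0, terminating the sum). Summing: v_47(1449!) = 30 = 30.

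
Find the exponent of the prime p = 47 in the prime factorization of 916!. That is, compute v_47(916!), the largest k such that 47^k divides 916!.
v_47(916!) = 19

Legendre's formula: v_p(n!) = Σ_{k ≥ 1} ⌊n / p^k⌋. For p = 47, n = 916, the terms are:
  ⌊916/47^1⌋ = ⌊916/47⌋ = 19
(the next term ⌊916/47^2⌋ = 0, terminating the sum). Summing: v_47(916!) = 19 = 19.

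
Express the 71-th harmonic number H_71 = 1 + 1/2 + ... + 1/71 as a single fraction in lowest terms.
H_71 = 3028810706851429109067025637383/624893729741902836283505236800

Direct summation: H_71 = 1 + 1/2 + ... + 1/71. The least common denominator is lcm(1, ..., 71) = 5624043567677125526551547131200; over this denominator the numerator is 5624043567677125526551547131200 + 2812021783838562763275773565600 + 1874681189225708508850515710400 + 1406010891919281381637886782800 + 1124808713535425105310309426240 + 937340594612854254425257855200 + 803434795382446503793078161600 + 703005445959640690818943391400 + 624893729741902836283505236800 + 562404356767712552655154713120 + 511276687970647775141049739200 + 468670297306427127212628927600 + 432618735975163502042426702400 + 401717397691223251896539080800 + 374936237845141701770103142080 + 351502722979820345409471695700 + 330826092216301501561855713600 + 312446864870951418141752618400 + 296002293035638185607976164800 + 281202178383856276327577356560 + 267811598460815501264359387200 + 255638343985323887570524869600 + 244523633377266327241371614400 + 234335148653213563606314463800 + 224961742707085021062061885248 + 216309367987581751021213351200 + 208297909913967612094501745600 + 200858698845611625948269540400 + 193932536816452604363846452800 + 187468118922570850885051571040 + 181420760247649210533920875200 + 175751361489910172704735847850 + 170425562656882591713683246400 + 165413046108150750780927856800 + 160686959076489300758615632320 + 156223432435475709070876309200 + 152001177504787176393285057600 + 148001146517819092803988082400 + 144206245325054500680808900800 + 140601089191928138163788678280 + 137171794333588427476867003200 + 133905799230407750632179693600 + 130791710876212221547710398400 + 127819171992661943785262434800 + 124978745948380567256701047360 + 122261816688633163620685807200 + 119660501439938840990458449600 + 117167574326606781803157231900 + 114776399340349500541868308800 + 112480871353542510531030942624 + 110275364072100500520618571200 + 108154683993790875510606675600 + 106114029578813689180217870400 + 104148954956983806047250872800 + 102255337594129555028209947840 + 100429349422805812974134770200 + 98667431011879395202658721600 + 96966268408226302181923226400 + 95322772333510602144941476800 + 93734059461285425442525785520 + 92197435535690582402484379200 + 90710380123824605266960437600 + 89270532820271833754786462400 + 87875680744955086352367923925 + 86523747195032700408485340480 + 85212781328441295856841623200 + 83940948771300380993306673600 + 82706523054075375390463928400 + 81507877792422109080457204800 + 80343479538244650379307816160 + 79211881234889091923261227200 = 27259296361662861981603230736447, so H_71 = 27259296361662861981603230736447/5624043567677125526551547131200; reducing by gcd(27259296361662861981603230736447, 5624043567677125526551547131200) = 9 gives 3028810706851429109067025637383/624893729741902836283505236800 ≈ 4.84692. (The PNT-adjacent estimate ln(71) + γ ≈ 4.83990 matches within O(1/n).)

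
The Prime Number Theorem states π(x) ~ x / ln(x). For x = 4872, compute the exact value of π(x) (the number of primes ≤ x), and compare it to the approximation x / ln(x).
π(4872) = 652;  x/ln(x) ≈ 573.77;  relative error ≈ 12.00%.

Directly count primes up to 4872: π(4872) = 652. The PNT approximation gives 4872/ln(4872) ≈ 4872/8.49126 ≈ 573.77. Relative error (π(x) − x/ln(x)) / π(x) ≈ 12.00%; the approximation is known to undercount slightly (Li(x) is a better estimate).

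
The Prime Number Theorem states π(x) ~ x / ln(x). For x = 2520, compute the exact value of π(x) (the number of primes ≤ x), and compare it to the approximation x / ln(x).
π(2520) = 368;  x/ln(x) ≈ 321.76;  relative error ≈ 12.57%.

Directly count primes up to 2520: π(2520) = 368. The PNT approximation gives 2520/ln(2520) ≈ 2520/7.83201 ≈ 321.76. Relative error (π(x) − x/ln(x)) / π(x) ≈ 12.57%; the approximation is known to undercount slightly (Li(x) is a better estimate).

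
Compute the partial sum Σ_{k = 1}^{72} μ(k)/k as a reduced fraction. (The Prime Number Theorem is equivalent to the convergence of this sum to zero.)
Σ μ(k)/k = -200643437220052588790575/15941166575048541741926154

Values of μ(k) for 1 ≤ k ≤ 72: μ(1) = 1, μ(2) = -1, μ(3) = -1, μ(5) = -1, μ(6) = 1, μ(7) = -1, μ(10) = 1, μ(11) = -1, μ(13) = -1, μ(14) = 1, μ(15) = 1, μ(17) = -1, μ(19) = -1, μ(21) = 1, μ(22) = 1, μ(23) = -1, μ(26) = 1, μ(29) = -1, μ(30) = -1, μ(31) = -1, μ(33) = 1, μ(34) = 1, μ(35) = 1, μ(37) = -1, μ(38) = 1, μ(39) = 1, μ(41) = -1, μ(42) = -1, μ(43) = -1, μ(46) = 1, μ(47) = -1, μ(51) = 1, μ(53) = -1, μ(55) = 1, μ(57) = 1, μ(58) = 1, μ(59) = -1, μ(61) = -1, μ(62) = 1, μ(65) = 1, μ(66) = -1, μ(67) = -1, μ(69) = 1, μ(70) = -1, μ(71) = -1, with μ = 0 on non-squarefree integers. Summing μ(k)/k for k where μ(k) ≠ 0 gives -200643437220052588790575/15941166575048541741926154 ≈ -0.0126. (PNT ⟺ this sum → 0 as n → ∞.)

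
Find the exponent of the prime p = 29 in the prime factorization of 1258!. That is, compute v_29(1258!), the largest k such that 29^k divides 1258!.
v_29(1258!) = 44

Legendre's formula: v_p(n!) = Σ_{k ≥ 1} ⌊n / p^k⌋. For p = 29, n = 1258, the terms are:
  ⌊1258/29^1⌋ = ⌊1258/29⌋ = 43
  ⌊1258/29^2⌋ = ⌊1258/841⌋ = 1
(the next term ⌊1258/29^3⌋ = 0, terminating the sum). Summing: v_29(1258!) = 43 + 1 = 44.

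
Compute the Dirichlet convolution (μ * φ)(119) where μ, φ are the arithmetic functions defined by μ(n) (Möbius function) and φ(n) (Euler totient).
(μ * φ)(119) = 75

Divisors of 119: [1, 7, 17, 119]. For each d | 119:
  d = 1: μ(1) · φ(119/1) = 1 · 96 = 96
  d = 7: μ(7) · φ(119/7) = -1 · 16 = -16
  d = 17: μ(17) · φ(119/17) = -1 · 6 = -6
  d = 119: μ(119) · φ(119/119) = 1 · 1 = 1
Summing: (μ * φ)(119) = 96 + -16 + -6 + 1 = 75.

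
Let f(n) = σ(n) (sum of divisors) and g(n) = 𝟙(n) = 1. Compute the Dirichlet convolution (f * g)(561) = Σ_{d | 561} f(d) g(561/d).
(σ * 𝟙)(561) = 1235

Divisors of 561: [1, 3, 11, 17, 33, 51, 187, 561]. For each d | 561:
  d = 1: σ(1) · 𝟙(561/1) = 1 · 1 = 1
  d = 3: σ(3) · 𝟙(561/3) = 4 · 1 = 4
  d = 11: σ(11) · 𝟙(561/11) = 12 · 1 = 12
  d = 17: σ(17) · 𝟙(561/17) = 18 · 1 = 18
  d = 33: σ(33) · 𝟙(561/33) = 48 · 1 = 48
  d = 51: σ(51) · 𝟙(561/51) = 72 · 1 = 72
  d = 187: σ(187) · 𝟙(561/187) = 216 · 1 = 216
  d = 561: σ(561) · 𝟙(561/561) = 864 · 1 = 864
Summing: (σ * 𝟙)(561) = 1 + 4 + 12 + 18 + 48 + 72 + 216 + 864 = 1235.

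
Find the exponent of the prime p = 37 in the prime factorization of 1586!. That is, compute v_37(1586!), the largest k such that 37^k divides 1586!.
v_37(1586!) = 43

Legendre's formula: v_p(n!) = Σ_{k ≥ 1} ⌊n / p^k⌋. For p = 37, n = 1586, the terms are:
  ⌊1586/37^1⌋ = ⌊1586/37⌋ = 42
  ⌊1586/37^2⌋ = ⌊1586/1369⌋ = 1
(the next term ⌊1586/37^3⌋ = 0, terminating the sum). Summing: v_37(1586!) = 42 + 1 = 43.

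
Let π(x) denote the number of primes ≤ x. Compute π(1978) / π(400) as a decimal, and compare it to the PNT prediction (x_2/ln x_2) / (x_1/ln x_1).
π(1978)/π(400) = 298/78 ≈ 3.8205;  PNT prediction ≈ 3.9036.

π(400) = 78 and π(1978) = 298, so π(1978)/π(400) ≈ 3.8205. The PNT-predicted ratio is (1978/ln(1978)) / (400/ln(400)) ≈ 3.9036. The two agree to within a few percent, as expected.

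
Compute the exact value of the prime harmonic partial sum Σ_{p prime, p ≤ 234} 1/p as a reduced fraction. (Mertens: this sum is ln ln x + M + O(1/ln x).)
Σ 1/p = 8762990377702925264993654890050782886250854676753323401606562622367345144099360398279019780479/4445236185272185438169240794291312557432222642727183809026451438704160103479600800432029464270

π(234) = 51, so the primes ≤ 234 are [2, 3, 5, 7, 11, 13, 17, 19, 23, 29, 31, 37, 41, 43, 47, 53, 59, 61, 67, 71, 73, 79, 83, 89, 97, 101, 103, 107, 109, 113, 127, 131, 137, 139, 149, 151, 157, 163, 167, 173, 179, 181, 191, 193, 197, 199, 211, 223, 227, 229, 233]. Summing 1/p over these primes: 8762990377702925264993654890050782886250854676753323401606562622367345144099360398279019780479/4445236185272185438169240794291312557432222642727183809026451438704160103479600800432029464270 ≈ 1.9713. Mertens estimate ln ln(234) + 0.2615 ≈ 1.9581.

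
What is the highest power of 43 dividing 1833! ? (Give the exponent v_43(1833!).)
v_43(1833!) = 42

Legendre's formula: v_p(n!) = Σ_{k ≥ 1} ⌊n / p^k⌋. For p = 43, n = 1833, the terms are:
  ⌊1833/43^1⌋ = ⌊1833/43⌋ = 42
(the next term ⌊1833/43^2⌋ = 0, terminating the sum). Summing: v_43(1833!) = 42 = 42.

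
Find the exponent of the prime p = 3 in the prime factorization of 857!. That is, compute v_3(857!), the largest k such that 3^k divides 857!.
v_3(857!) = 425

Legendre's formula: v_p(n!) = Σ_{k ≥ 1} ⌊n / p^k⌋. For p = 3, n = 857, the terms are:
  ⌊857/3^1⌋ = ⌊857/3⌋ = 285
  ⌊857/3^2⌋ = ⌊857/9⌋ = 95
  ⌊857/3^3⌋ = ⌊857/27⌋ = 31
  ⌊857/3^4⌋ = ⌊857/81⌋ = 10
  ⌊857/3^5⌋ = ⌊857/243⌋ = 3
  ⌊857/3^6⌋ = ⌊857/729⌋ = 1
(the next term ⌊857/3^7⌋ = 0, terminating the sum). Summing: v_3(857!) = 285 + 95 + 31 + 10 + 3 + 1 = 425.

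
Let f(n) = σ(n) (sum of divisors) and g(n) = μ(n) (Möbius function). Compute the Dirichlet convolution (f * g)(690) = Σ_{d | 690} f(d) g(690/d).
(σ * μ)(690) = 690

Divisors of 690: [1, 2, 3, 5, 6, 10, 15, 23, 30, 46, 69, 115, 138, 230, 345, 690]. For each d | 690:
  d = 1: σ(1) · μ(690/1) = 1 · 1 = 1
  d = 2: σ(2) · μ(690/2) = 3 · -1 = -3
  d = 3: σ(3) · μ(690/3) = 4 · -1 = -4
  d = 5: σ(5) · μ(690/5) = 6 · -1 = -6
  d = 6: σ(6) · μ(690/6) = 12 · 1 = 12
  d = 10: σ(10) · μ(690/10) = 18 · 1 = 18
  d = 15: σ(15) · μ(690/15) = 24 · 1 = 24
  d = 23: σ(23) · μ(690/23) = 24 · -1 = -24
  d = 30: σ(30) · μ(690/30) = 72 · -1 = -72
  d = 46: σ(46) · μ(690/46) = 72 · 1 = 72
  d = 69: σ(69) · μ(690/69) = 96 · 1 = 96
  d = 115: σ(115) · μ(690/115) = 144 · 1 = 144
  d = 138: σ(138) · μ(690/138) = 288 · -1 = -288
  d = 230: σ(230) · μ(690/230) = 432 · -1 = -432
  d = 345: σ(345) · μ(690/345) = 576 · -1 = -576
  d = 690: σ(690) · μ(690/690) = 1728 · 1 = 1728
Summing: (σ * μ)(690) = 1 + -3 + -4 + -6 + 12 + 18 + 24 + -24 + -72 + 72 + 96 + 144 + -288 + -432 + -576 + 1728 = 690.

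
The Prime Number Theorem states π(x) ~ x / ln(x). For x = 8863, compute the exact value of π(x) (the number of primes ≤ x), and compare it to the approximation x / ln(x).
π(8863) = 1105;  x/ln(x) ≈ 975.07;  relative error ≈ 11.76%.

Directly count primes up to 8863: π(8863) = 1105. The PNT approximation gives 8863/ln(8863) ≈ 8863/9.08964 ≈ 975.07. Relative error (π(x) − x/ln(x)) / π(x) ≈ 11.76%; the approximation is known to undercount slightly (Li(x) is a better estimate).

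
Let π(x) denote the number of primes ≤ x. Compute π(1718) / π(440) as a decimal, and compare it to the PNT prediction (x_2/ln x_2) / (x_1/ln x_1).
π(1718)/π(440) = 267/85 ≈ 3.1412;  PNT prediction ≈ 3.1905.

π(440) = 85 and π(1718) = 267, so π(1718)/π(440) ≈ 3.1412. The PNT-predicted ratio is (1718/ln(1718)) / (440/ln(440)) ≈ 3.1905. The two agree to within a few percent, as expected.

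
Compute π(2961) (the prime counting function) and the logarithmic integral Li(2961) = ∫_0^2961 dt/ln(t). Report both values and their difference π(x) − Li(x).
π(2961) = 426;  Li(2961) ≈ 437.88;  π(x) − Li(x) ≈ -11.88.

Direct count of primes ≤ 2961 gives π(2961) = 426. Numerical evaluation of the logarithmic integral gives Li(2961) ≈ 437.88. The difference π(x) − Li(x) ≈ -11.88 is typically negative for small/moderate x (Li(x) overestimates), though Littlewood's theorem shows this sign changes infinitely often.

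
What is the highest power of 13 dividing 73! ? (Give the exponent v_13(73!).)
v_13(73!) = 5

Legendre's formula: v_p(n!) = Σ_{k ≥ 1} ⌊n / p^k⌋. For p = 13, n = 73, the terms are:
  ⌊73/13^1⌋ = ⌊73/13⌋ = 5
(the next term ⌊73/13^2⌋ = 0, terminating the sum). Summing: v_13(73!) = 5 = 5.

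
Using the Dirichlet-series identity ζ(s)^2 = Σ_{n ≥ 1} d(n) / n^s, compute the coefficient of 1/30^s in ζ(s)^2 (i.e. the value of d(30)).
d(30) = 8

ζ(s)^2 = (Σ 1/m^s)(Σ 1/k^s). The coefficient of 1/n^s in the product is the number of ordered pairs (m, k) with mk = n, which equals d(n). For n = 30, divisors are [1, 2, 3, 5, 6, 10, 15, 30], so d(30) = 8.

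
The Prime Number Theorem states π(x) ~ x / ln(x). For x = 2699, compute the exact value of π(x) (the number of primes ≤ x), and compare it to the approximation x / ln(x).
π(2699) = 393;  x/ln(x) ≈ 341.62;  relative error ≈ 13.07%.

Directly count primes up to 2699: π(2699) = 393. The PNT approximation gives 2699/ln(2699) ≈ 2699/7.90064 ≈ 341.62. Relative error (π(x) − x/ln(x)) / π(x) ≈ 13.07%; the approximation is known to undercount slightly (Li(x) is a better estimate).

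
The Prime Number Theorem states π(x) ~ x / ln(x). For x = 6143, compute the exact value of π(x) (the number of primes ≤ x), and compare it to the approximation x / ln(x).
π(6143) = 801;  x/ln(x) ≈ 704.22;  relative error ≈ 12.08%.

Directly count primes up to 6143: π(6143) = 801. The PNT approximation gives 6143/ln(6143) ≈ 6143/8.72307 ≈ 704.22. Relative error (π(x) − x/ln(x)) / π(x) ≈ 12.08%; the approximation is known to undercount slightly (Li(x) is a better estimate).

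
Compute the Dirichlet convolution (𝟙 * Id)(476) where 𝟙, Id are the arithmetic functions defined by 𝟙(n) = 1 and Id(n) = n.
(𝟙 * Id)(476) = 1008

Divisors of 476: [1, 2, 4, 7, 14, 17, 28, 34, 68, 119, 238, 476]. For each d | 476:
  d = 1: 𝟙(1) · Id(476/1) = 1 · 476 = 476
  d = 2: 𝟙(2) · Id(476/2) = 1 · 238 = 238
  d = 4: 𝟙(4) · Id(476/4) = 1 · 119 = 119
  d = 7: 𝟙(7) · Id(476/7) = 1 · 68 = 68
  d = 14: 𝟙(14) · Id(476/14) = 1 · 34 = 34
  d = 17: 𝟙(17) · Id(476/17) = 1 · 28 = 28
  d = 28: 𝟙(28) · Id(476/28) = 1 · 17 = 17
  d = 34: 𝟙(34) · Id(476/34) = 1 · 14 = 14
  d = 68: 𝟙(68) · Id(476/68) = 1 · 7 = 7
  d = 119: 𝟙(119) · Id(476/119) = 1 · 4 = 4
  d = 238: 𝟙(238) · Id(476/238) = 1 · 2 = 2
  d = 476: 𝟙(476) · Id(476/476) = 1 · 1 = 1
Summing: (𝟙 * Id)(476) = 476 + 238 + 119 + 68 + 34 + 28 + 17 + 14 + 7 + 4 + 2 + 1 = 1008.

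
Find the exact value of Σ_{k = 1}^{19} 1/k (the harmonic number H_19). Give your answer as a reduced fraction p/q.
H_19 = 275295799/77597520

Direct summation: H_19 = 1 + 1/2 + ... + 1/19. The least common denominator is lcm(1, ..., 19) = 232792560; over this denominator the numerator is 232792560 + 116396280 + 77597520 + 58198140 + 46558512 + 38798760 + 33256080 + 29099070 + 25865840 + 23279256 + 21162960 + 19399380 + 17907120 + 16628040 + 15519504 + 14549535 + 13693680 + 12932920 + 12252240 = 825887397, so H_19 = 825887397/232792560; reducing by gcd(825887397, 232792560) = 3 gives 275295799/77597520 ≈ 3.54774. (The PNT-adjacent estimate ln(19) + γ ≈ 3.52165 matches within O(1/n).)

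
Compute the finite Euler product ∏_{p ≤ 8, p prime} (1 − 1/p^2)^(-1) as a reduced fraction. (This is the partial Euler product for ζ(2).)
∏ = 1225/768

The primes p ≤ 8 are [2, 3, 5, 7]. For each prime, (1 − 1/p^2)^(-1) = p^2 / (p^2 − 1). The product is (1 − 1/2^2)^(-1), (1 − 1/3^2)^(-1), (1 − 1/5^2)^(-1), (1 − 1/7^2)^(-1) = ∏ p^2 / (p^2 − 1) = 1225/768.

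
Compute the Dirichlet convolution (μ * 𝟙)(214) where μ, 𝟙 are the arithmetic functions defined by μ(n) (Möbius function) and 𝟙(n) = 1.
(μ * 𝟙)(214) = 0

Divisors of 214: [1, 2, 107, 214]. For each d | 214:
  d = 1: μ(1) · 𝟙(214/1) = 1 · 1 = 1
  d = 2: μ(2) · 𝟙(214/2) = -1 · 1 = -1
  d = 107: μ(107) · 𝟙(214/107) = -1 · 1 = -1
  d = 214: μ(214) · 𝟙(214/214) = 1 · 1 = 1
Summing: (μ * 𝟙)(214) = 1 + -1 + -1 + 1 = 0.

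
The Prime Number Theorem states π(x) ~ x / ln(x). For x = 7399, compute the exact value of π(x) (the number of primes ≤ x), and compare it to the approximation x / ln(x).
π(7399) = 939;  x/ln(x) ≈ 830.50;  relative error ≈ 11.55%.

Directly count primes up to 7399: π(7399) = 939. The PNT approximation gives 7399/ln(7399) ≈ 7399/8.90910 ≈ 830.50. Relative error (π(x) − x/ln(x)) / π(x) ≈ 11.55%; the approximation is known to undercount slightly (Li(x) is a better estimate).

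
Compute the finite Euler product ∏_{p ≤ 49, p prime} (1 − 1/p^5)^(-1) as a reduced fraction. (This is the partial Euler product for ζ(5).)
∏ = 505807800965451248053830657783332590848273750176189703324931155978491/487794643941809531294334436783738741459341109492573787399981389578240

The primes p ≤ 49 are [2, 3, 5, 7, 11, 13, 17, 19, 23, 29, 31, 37, 41, 43, 47]. For each prime, (1 − 1/p^5)^(-1) = p^5 / (p^5 − 1). The product is (1 − 1/2^5)^(-1), (1 − 1/3^5)^(-1), (1 − 1/5^5)^(-1), (1 − 1/7^5)^(-1), (1 − 1/11^5)^(-1), (1 − 1/13^5)^(-1), (1 − 1/17^5)^(-1), (1 − 1/19^5)^(-1), (1 − 1/23^5)^(-1), (1 − 1/29^5)^(-1), (1 − 1/31^5)^(-1), (1 − 1/37^5)^(-1), (1 − 1/41^5)^(-1), (1 − 1/43^5)^(-1), (1 − 1/47^5)^(-1) = ∏ p^5 / (p^5 − 1) = 505807800965451248053830657783332590848273750176189703324931155978491/487794643941809531294334436783738741459341109492573787399981389578240.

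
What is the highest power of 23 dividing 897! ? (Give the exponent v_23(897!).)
v_23(897!) = 40

Legendre's formula: v_p(n!) = Σ_{k ≥ 1} ⌊n / p^k⌋. For p = 23, n = 897, the terms are:
  ⌊897/23^1⌋ = ⌊897/23⌋ = 39
  ⌊897/23^2⌋ = ⌊897/529⌋ = 1
(the next term ⌊897/23^3⌋ = 0, terminating the sum). Summing: v_23(897!) = 39 + 1 = 40.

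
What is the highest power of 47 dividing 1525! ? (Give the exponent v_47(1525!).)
v_47(1525!) = 32

Legendre's formula: v_p(n!) = Σ_{k ≥ 1} ⌊n / p^k⌋. For p = 47, n = 1525, the terms are:
  ⌊1525/47^1⌋ = ⌊1525/47⌋ = 32
(the next term ⌊1525/47^2⌋ = 0, terminating the sum). Summing: v_47(1525!) = 32 = 32.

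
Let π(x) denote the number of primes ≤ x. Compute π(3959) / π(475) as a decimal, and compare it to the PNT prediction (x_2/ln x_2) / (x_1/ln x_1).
π(3959)/π(475) = 548/91 ≈ 6.0220;  PNT prediction ≈ 6.2013.

π(475) = 91 and π(3959) = 548, so π(3959)/π(475) ≈ 6.0220. The PNT-predicted ratio is (3959/ln(3959)) / (475/ln(475)) ≈ 6.2013. The two agree to within a few percent, as expected.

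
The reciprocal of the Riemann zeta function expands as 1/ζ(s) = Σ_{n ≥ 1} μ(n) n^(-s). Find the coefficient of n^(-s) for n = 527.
μ(527) = 1

Factor n = 527 = 17 · 31. μ(n) = 0 if any exponent ≥ 2 (not squarefree); otherwise μ(n) = (−1)^{ω(n)} where ω(n) is the number of distinct prime factors. Applying: μ(527) = 1.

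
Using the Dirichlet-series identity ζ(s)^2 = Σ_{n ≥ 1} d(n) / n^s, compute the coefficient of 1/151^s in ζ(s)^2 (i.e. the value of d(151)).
d(151) = 2

ζ(s)^2 = (Σ 1/m^s)(Σ 1/k^s). The coefficient of 1/n^s in the product is the number of ordered pairs (m, k) with mk = n, which equals d(n). For n = 151, divisors are [1, 151], so d(151) = 2.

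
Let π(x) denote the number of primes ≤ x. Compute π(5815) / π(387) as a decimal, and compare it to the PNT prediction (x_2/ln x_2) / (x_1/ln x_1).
π(5815)/π(387) = 763/76 ≈ 10.0395;  PNT prediction ≈ 10.3286.

π(387) = 76 and π(5815) = 763, so π(5815)/π(387) ≈ 10.0395. The PNT-predicted ratio is (5815/ln(5815)) / (387/ln(387)) ≈ 10.3286. The two agree to within a few percent, as expected.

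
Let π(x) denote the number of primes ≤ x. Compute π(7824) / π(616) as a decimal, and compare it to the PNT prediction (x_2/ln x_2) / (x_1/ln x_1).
π(7824)/π(616) = 989/112 ≈ 8.8304;  PNT prediction ≈ 9.1003.

π(616) = 112 and π(7824) = 989, so π(7824)/π(616) ≈ 8.8304. The PNT-predicted ratio is (7824/ln(7824)) / (616/ln(616)) ≈ 9.1003. The two agree to within a few percent, as expected.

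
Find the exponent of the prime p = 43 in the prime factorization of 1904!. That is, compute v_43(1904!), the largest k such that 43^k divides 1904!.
v_43(1904!) = 45

Legendre's formula: v_p(n!) = Σ_{k ≥ 1} ⌊n / p^k⌋. For p = 43, n = 1904, the terms are:
  ⌊1904/43^1⌋ = ⌊1904/43⌋ = 44
  ⌊1904/43^2⌋ = ⌊1904/1849⌋ = 1
(the next term ⌊1904/43^3⌋ = 0, terminating the sum). Summing: v_43(1904!) = 44 + 1 = 45.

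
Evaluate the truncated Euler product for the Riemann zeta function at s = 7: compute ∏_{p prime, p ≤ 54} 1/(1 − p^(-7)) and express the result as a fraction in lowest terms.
∏ = 72859781352345946164271325208512748367496302513429047898775811498046799405380225394802980517015901501332936608125/72256491859259542003929080814473893559535113224475133477501839873036689289530416476883582246279412849505472872448

The primes p ≤ 54 are [2, 3, 5, 7, 11, 13, 17, 19, 23, 29, 31, 37, 41, 43, 47, 53]. For each prime, (1 − 1/p^7)^(-1) = p^7 / (p^7 − 1). The product is (1 − 1/2^7)^(-1), (1 − 1/3^7)^(-1), (1 − 1/5^7)^(-1), (1 − 1/7^7)^(-1), (1 − 1/11^7)^(-1), (1 − 1/13^7)^(-1), (1 − 1/17^7)^(-1), (1 − 1/19^7)^(-1), (1 − 1/23^7)^(-1), (1 − 1/29^7)^(-1), (1 − 1/31^7)^(-1), (1 − 1/37^7)^(-1), (1 − 1/41^7)^(-1), (1 − 1/43^7)^(-1), (1 − 1/47^7)^(-1), (1 − 1/53^7)^(-1) = ∏ p^7 / (p^7 − 1) = 72859781352345946164271325208512748367496302513429047898775811498046799405380225394802980517015901501332936608125/72256491859259542003929080814473893559535113224475133477501839873036689289530416476883582246279412849505472872448.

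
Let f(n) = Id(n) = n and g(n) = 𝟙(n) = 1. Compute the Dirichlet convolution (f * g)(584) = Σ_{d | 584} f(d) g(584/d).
(Id * 𝟙)(584) = 1110

Divisors of 584: [1, 2, 4, 8, 73, 146, 292, 584]. For each d | 584:
  d = 1: Id(1) · 𝟙(584/1) = 1 · 1 = 1
  d = 2: Id(2) · 𝟙(584/2) = 2 · 1 = 2
  d = 4: Id(4) · 𝟙(584/4) = 4 · 1 = 4
  d = 8: Id(8) · 𝟙(584/8) = 8 · 1 = 8
  d = 73: Id(73) · 𝟙(584/73) = 73 · 1 = 73
  d = 146: Id(146) · 𝟙(584/146) = 146 · 1 = 146
  d = 292: Id(292) · 𝟙(584/292) = 292 · 1 = 292
  d = 584: Id(584) · 𝟙(584/584) = 584 · 1 = 584
Summing: (Id * 𝟙)(584) = 1 + 2 + 4 + 8 + 73 + 146 + 292 + 584 = 1110.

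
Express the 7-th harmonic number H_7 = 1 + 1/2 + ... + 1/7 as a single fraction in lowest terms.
H_7 = 363/140

Direct summation: H_7 = 1 + 1/2 + ... + 1/7. The least common denominator is lcm(1, ..., 7) = 420; over this denominator the numerator is 420 + 210 + 140 + 105 + 84 + 70 + 60 = 1089, so H_7 = 1089/420; reducing by gcd(1089, 420) = 3 gives 363/140 ≈ 2.59286. (The PNT-adjacent estimate ln(7) + γ ≈ 2.52313 matches within O(1/n).)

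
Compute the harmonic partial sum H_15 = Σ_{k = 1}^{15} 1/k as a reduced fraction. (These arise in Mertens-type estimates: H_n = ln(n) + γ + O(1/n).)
H_15 = 1195757/360360

Direct summation: H_15 = 1 + 1/2 + ... + 1/15. The least common denominator is lcm(1, ..., 15) = 360360; over this denominator the numerator is 360360 + 180180 + 120120 + 90090 + 72072 + 60060 + 51480 + 45045 + 40040 + 36036 + 32760 + 30030 + 27720 + 25740 + 24024 = 1195757, so H_15 = 1195757/360360 (already in lowest terms) ≈ 3.31823. (The PNT-adjacent estimate ln(15) + γ ≈ 3.28527 matches within O(1/n).)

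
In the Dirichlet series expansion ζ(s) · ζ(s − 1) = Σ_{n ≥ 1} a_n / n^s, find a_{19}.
σ(19) = 20

In the product (Σ m^0/m^s)(Σ k / k^s) = Σ (Σ_{d | n} d) / n^s, the coefficient of 1/n^s is σ(n) = Σ_{d | n} d. For n = 19, divisors are [1, 19]; summing: σ(19) = 20.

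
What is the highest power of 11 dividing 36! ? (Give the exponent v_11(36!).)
v_11(36!) = 3

Legendre's formula: v_p(n!) = Σ_{k ≥ 1} ⌊n / p^k⌋. For p = 11, n = 36, the terms are:
  ⌊36/11^1⌋ = ⌊36/11⌋ = 3
(the next term ⌊36/11^2⌋ = 0, terminating the sum). Summing: v_11(36!) = 3 = 3.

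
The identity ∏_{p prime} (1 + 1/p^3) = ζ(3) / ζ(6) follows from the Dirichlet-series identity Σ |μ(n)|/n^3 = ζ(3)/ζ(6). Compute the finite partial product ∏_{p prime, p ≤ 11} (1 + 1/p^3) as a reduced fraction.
∏ = 1374624/1164625

The primes p ≤ 11 are [2, 3, 5, 7, 11]. For each, (1 + 1/p^3) = (p^3 + 1)/p^3. Multiplying these fractions over p ∈ [2, 3, 5, 7, 11] gives 1374624/1164625. (In the limit P → ∞ this tends to ζ(3)/ζ(6).)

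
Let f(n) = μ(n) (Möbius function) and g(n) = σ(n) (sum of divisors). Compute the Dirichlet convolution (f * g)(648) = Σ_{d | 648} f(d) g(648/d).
(μ * σ)(648) = 648

Divisors of 648: [1, 2, 3, 4, 6, 8, 9, 12, 18, 24, 27, 36, 54, 72, 81, 108, 162, 216, 324, 648]. For each d | 648:
  d = 1: μ(1) · σ(648/1) = 1 · 1815 = 1815
  d = 2: μ(2) · σ(648/2) = -1 · 847 = -847
  d = 3: μ(3) · σ(648/3) = -1 · 600 = -600
  d = 4: μ(4) · σ(648/4) = 0 · 363 = 0
  d = 6: μ(6) · σ(648/6) = 1 · 280 = 280
  d = 8: μ(8) · σ(648/8) = 0 · 121 = 0
  d = 9: μ(9) · σ(648/9) = 0 · 195 = 0
  d = 12: μ(12) · σ(648/12) = 0 · 120 = 0
  d = 18: μ(18) · σ(648/18) = 0 · 91 = 0
  d = 24: μ(24) · σ(648/24) = 0 · 40 = 0
  d = 27: μ(27) · σ(648/27) = 0 · 60 = 0
  d = 36: μ(36) · σ(648/36) = 0 · 39 = 0
  d = 54: μ(54) · σ(648/54) = 0 · 28 = 0
  d = 72: μ(72) · σ(648/72) = 0 · 13 = 0
  d = 81: μ(81) · σ(648/81) = 0 · 15 = 0
  d = 108: μ(108) · σ(648/108) = 0 · 12 = 0
  d = 162: μ(162) · σ(648/162) = 0 · 7 = 0
  d = 216: μ(216) · σ(648/216) = 0 · 4 = 0
  d = 324: μ(324) · σ(648/324) = 0 · 3 = 0
  d = 648: μ(648) · σ(648/648) = 0 · 1 = 0
Summing: (μ * σ)(648) = 1815 + -847 + -600 + 0 + 280 + 0 + 0 + 0 + 0 + 0 + 0 + 0 + 0 + 0 + 0 + 0 + 0 + 0 + 0 + 0 = 648.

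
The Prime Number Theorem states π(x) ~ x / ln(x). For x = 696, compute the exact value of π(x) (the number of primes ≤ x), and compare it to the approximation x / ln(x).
π(696) = 125;  x/ln(x) ≈ 106.34;  relative error ≈ 14.93%.

Directly count primes up to 696: π(696) = 125. The PNT approximation gives 696/ln(696) ≈ 696/6.54535 ≈ 106.34. Relative error (π(x) − x/ln(x)) / π(x) ≈ 14.93%; the approximation is known to undercount slightly (Li(x) is a better estimate).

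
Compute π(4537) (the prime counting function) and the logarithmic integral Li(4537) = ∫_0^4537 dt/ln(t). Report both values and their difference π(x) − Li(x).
π(4537) = 615;  Li(4537) ≈ 629.61;  π(x) − Li(x) ≈ -14.61.

Direct count of primes ≤ 4537 gives π(4537) = 615. Numerical evaluation of the logarithmic integral gives Li(4537) ≈ 629.61. The difference π(x) − Li(x) ≈ -14.61 is typically negative for small/moderate x (Li(x) overestimates), though Littlewood's theorem shows this sign changes infinitely often.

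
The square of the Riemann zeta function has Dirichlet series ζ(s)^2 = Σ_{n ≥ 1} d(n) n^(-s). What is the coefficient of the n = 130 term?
d(130) = 8

ζ(s)^2 = (Σ 1/m^s)(Σ 1/k^s). The coefficient of 1/n^s in the product is the number of ordered pairs (m, k) with mk = n, which equals d(n). For n = 130, divisors are [1, 2, 5, 10, 13, 26, 65, 130], so d(130) = 8.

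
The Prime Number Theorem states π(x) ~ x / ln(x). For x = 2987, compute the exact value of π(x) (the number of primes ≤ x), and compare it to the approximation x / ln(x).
π(2987) = 429;  x/ln(x) ≈ 373.28;  relative error ≈ 12.99%.

Directly count primes up to 2987: π(2987) = 429. The PNT approximation gives 2987/ln(2987) ≈ 2987/8.00202 ≈ 373.28. Relative error (π(x) − x/ln(x)) / π(x) ≈ 12.99%; the approximation is known to undercount slightly (Li(x) is a better estimate).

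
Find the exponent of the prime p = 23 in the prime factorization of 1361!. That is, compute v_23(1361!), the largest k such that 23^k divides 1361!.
v_23(1361!) = 61

Legendre's formula: v_p(n!) = Σ_{k ≥ 1} ⌊n / p^k⌋. For p = 23, n = 1361, the terms are:
  ⌊1361/23^1⌋ = ⌊1361/23⌋ = 59
  ⌊1361/23^2⌋ = ⌊1361/529⌋ = 2
(the next term ⌊1361/23^3⌋ = 0, terminating the sum). Summing: v_23(1361!) = 59 + 2 = 61.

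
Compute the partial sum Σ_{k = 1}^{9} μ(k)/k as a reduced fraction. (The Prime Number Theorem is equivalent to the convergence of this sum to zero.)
Σ μ(k)/k = -1/105

Values of μ(k) for 1 ≤ k ≤ 9: μ(1) = 1, μ(2) = -1, μ(3) = -1, μ(5) = -1, μ(6) = 1, μ(7) = -1, with μ = 0 on non-squarefree integers. Summing μ(k)/k for k where μ(k) ≠ 0 gives -1/105 ≈ -0.0095. (PNT ⟺ this sum → 0 as n → ∞.)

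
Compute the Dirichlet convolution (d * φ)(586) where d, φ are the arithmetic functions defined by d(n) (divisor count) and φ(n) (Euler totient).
(d * φ)(586) = 882

Divisors of 586: [1, 2, 293, 586]. For each d | 586:
  d = 1: d(1) · φ(586/1) = 1 · 292 = 292
  d = 2: d(2) · φ(586/2) = 2 · 292 = 584
  d = 293: d(293) · φ(586/293) = 2 · 1 = 2
  d = 586: d(586) · φ(586/586) = 4 · 1 = 4
Summing: (d * φ)(586) = 292 + 584 + 2 + 4 = 882.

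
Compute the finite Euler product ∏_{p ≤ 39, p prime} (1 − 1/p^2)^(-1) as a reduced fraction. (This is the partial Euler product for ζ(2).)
∏ = 5974606913975783369/3652034743605657600

The primes p ≤ 39 are [2, 3, 5, 7, 11, 13, 17, 19, 23, 29, 31, 37]. For each prime, (1 − 1/p^2)^(-1) = p^2 / (p^2 − 1). The product is (1 − 1/2^2)^(-1), (1 − 1/3^2)^(-1), (1 − 1/5^2)^(-1), (1 − 1/7^2)^(-1), (1 − 1/11^2)^(-1), (1 − 1/13^2)^(-1), (1 − 1/17^2)^(-1), (1 − 1/19^2)^(-1), (1 − 1/23^2)^(-1), (1 − 1/29^2)^(-1), (1 − 1/31^2)^(-1), (1 − 1/37^2)^(-1) = ∏ p^2 / (p^2 − 1) = 5974606913975783369/3652034743605657600.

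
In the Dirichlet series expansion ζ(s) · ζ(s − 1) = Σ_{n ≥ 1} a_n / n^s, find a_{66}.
σ(66) = 144

In the product (Σ m^0/m^s)(Σ k / k^s) = Σ (Σ_{d | n} d) / n^s, the coefficient of 1/n^s is σ(n) = Σ_{d | n} d. For n = 66, divisors are [1, 2, 3, 6, 11, 22, 33, 66]; summing: σ(66) = 144.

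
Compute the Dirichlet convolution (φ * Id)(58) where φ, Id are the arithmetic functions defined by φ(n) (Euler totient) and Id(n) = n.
(φ * Id)(58) = 171

Divisors of 58: [1, 2, 29, 58]. For each d | 58:
  d = 1: φ(1) · Id(58/1) = 1 · 58 = 58
  d = 2: φ(2) · Id(58/2) = 1 · 29 = 29
  d = 29: φ(29) · Id(58/29) = 28 · 2 = 56
  d = 58: φ(58) · Id(58/58) = 28 · 1 = 28
Summing: (φ * Id)(58) = 58 + 29 + 56 + 28 = 171.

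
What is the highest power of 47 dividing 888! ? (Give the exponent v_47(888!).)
v_47(888!) = 18

Legendre's formula: v_p(n!) = Σ_{k ≥ 1} ⌊n / p^k⌋. For p = 47, n = 888, the terms are:
  ⌊888/47^1⌋ = ⌊888/47⌋ = 18
(the next term ⌊888/47^2⌋ = 0, terminating the sum). Summing: v_47(888!) = 18 = 18.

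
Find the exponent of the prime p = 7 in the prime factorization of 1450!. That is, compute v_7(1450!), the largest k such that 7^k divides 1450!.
v_7(1450!) = 240

Legendre's formula: v_p(n!) = Σ_{k ≥ 1} ⌊n / p^k⌋. For p = 7, n = 1450, the terms are:
  ⌊1450/7^1⌋ = ⌊1450/7⌋ = 207
  ⌊1450/7^2⌋ = ⌊1450/49⌋ = 29
  ⌊1450/7^3⌋ = ⌊1450/343⌋ = 4
(the next term ⌊1450/7^4⌋ = 0, terminating the sum). Summing: v_7(1450!) = 207 + 29 + 4 = 240.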